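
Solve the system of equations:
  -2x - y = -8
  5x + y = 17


Using Cramer's rule:
Determinant D = (-2)(1) - (5)(-1) = -2 + 5 = 3
Dx = (-8)(1) - (17)(-1) = -8 + 17 = 9
Dy = (-2)(17) - (5)(-8) = -34 + 40 = 6
x = Dx/D = 9/3 = 3
y = Dy/D = 6/3 = 2

x = 3, y = 2


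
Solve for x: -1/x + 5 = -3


Subtract 5 from both sides: -1/x = -8
Multiply both sides by x: -1 = -8 * x
Divide by -8: x = 1/8

x = 1/8


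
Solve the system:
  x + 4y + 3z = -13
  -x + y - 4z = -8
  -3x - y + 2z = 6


Using Cramer's rule. Expand each determinant along the first row.
D  = 1*[1*2 - (-4)*(-1)] - 4*[(-1)*2 - (-4)*(-3)] + 3*[(-1)*(-1) - 1*(-3)]
  = 1*(-2) - 4*(-14) + 3*(4) = 66
Dx = (-13)*[1*2 - (-4)*(-1)] - 4*[(-8)*2 - (-4)*6] + 3*[(-8)*(-1) - 1*6]
  = (-13)*(-2) - 4*(8) + 3*(2) = 0
Dy = 1*[(-8)*2 - (-4)*6] - (-13)*[(-1)*2 - (-4)*(-3)] + 3*[(-1)*6 - (-8)*(-3)]
  = 1*(8) - (-13)*(-14) + 3*(-30) = -264
Dz = 1*[1*6 - (-8)*(-1)] - 4*[(-1)*6 - (-8)*(-3)] + (-13)*[(-1)*(-1) - 1*(-3)]
  = 1*(-2) - 4*(-30) + (-13)*(4) = 66
x = Dx/D = 0/66 = 0, y = Dy/D = -264/66 = -4, z = Dz/D = 66/66 = 1
Check eq1: (1)(0) + (4)(-4) + (3)(1) = -13 = -13 ✓
Check eq2: (-1)(0) + (1)(-4) + (-4)(1) = -8 = -8 ✓
Check eq3: (-3)(0) + (-1)(-4) + (2)(1) = 6 = 6 ✓

x = 0, y = -4, z = 1


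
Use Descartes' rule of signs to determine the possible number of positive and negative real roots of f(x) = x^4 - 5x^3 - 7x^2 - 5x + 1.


Descartes' rule of signs:

For positive roots, count sign changes in f(x) = x^4 - 5x^3 - 7x^2 - 5x + 1:
Signs of coefficients: +, -, -, -, +
Number of sign changes: 2
Possible positive real roots: 2, 0

For negative roots, examine f(-x) = x^4 + 5x^3 - 7x^2 + 5x + 1:
Signs of coefficients: +, +, -, +, +
Number of sign changes: 2
Possible negative real roots: 2, 0

Positive roots: 2 or 0; Negative roots: 2 or 0


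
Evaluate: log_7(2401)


We need the exponent such that 7^? = 2401
7^4 = 2401
Therefore log_7(2401) = 4

4


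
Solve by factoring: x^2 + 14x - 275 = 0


We need two numbers that multiply to -275 and add to 14.
Those numbers are 25 and -11 (since 25 * (-11) = -275 and 25 + (-11) = 14).
So x^2 + 14x - 275 = (x + 25)(x - 11) = 0
Setting each factor to zero: x = -25 or x = 11

x = -25, x = 11


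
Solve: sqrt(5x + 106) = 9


Square both sides: 5x + 106 = 9^2 = 81
5x = 81 - 106 = -25
x = -5
Check: sqrt(5*(-5) + 106) = sqrt(81) = 9 ✓

x = -5


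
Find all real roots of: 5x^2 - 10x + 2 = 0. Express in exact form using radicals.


Using the quadratic formula: x = (-b ± sqrt(b^2 - 4ac)) / (2a)
Here a = 5, b = -10, c = 2
Discriminant = b^2 - 4ac = (-10)^2 - 4(5)(2) = 100 - 40 = 60
Since discriminant = 60 > 0, there are two real roots.
x = (10 ± 2*sqrt(15)) / 10
Simplifying: x = (5 ± sqrt(15)) / 5
Numerically: x ≈ 1.7746 or x ≈ 0.2254

x = (5 + sqrt(15)) / 5 or x = (5 - sqrt(15)) / 5


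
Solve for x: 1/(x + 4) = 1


Multiply both sides by (x + 4): 1 = 1(x + 4)
Distribute: 1 = x + 4
x = 1 - 4 = -3
x = -3

x = -3


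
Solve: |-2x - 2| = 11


An absolute value equation |expr| = 11 gives two cases:
Case 1: -2x - 2 = 11
  -2x = 13, so x = -13/2
Case 2: -2x - 2 = -11
  -2x = -9, so x = 9/2

x = -13/2, x = 9/2


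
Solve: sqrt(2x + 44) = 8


Square both sides: 2x + 44 = 8^2 = 64
2x = 64 - 44 = 20
x = 10
Check: sqrt(2*10 + 44) = sqrt(64) = 8 ✓

x = 10


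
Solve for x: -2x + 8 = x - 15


Starting with: -2x + 8 = x - 15
Move all x terms to left: (-2 - 1)x = -15 - 8
Simplify: -3x = -23
Divide both sides by -3: x = 23/3

x = 23/3


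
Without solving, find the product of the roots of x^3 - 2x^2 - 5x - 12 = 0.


By Vieta's formulas for x^3 + bx^2 + cx + d = 0:
  r1 + r2 + r3 = -b/a = 2
  r1*r2 + r1*r3 + r2*r3 = c/a = -5
  r1*r2*r3 = -d/a = 12


Product = 12


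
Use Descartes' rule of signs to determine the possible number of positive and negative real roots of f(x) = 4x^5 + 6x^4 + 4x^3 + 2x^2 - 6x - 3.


Descartes' rule of signs:

For positive roots, count sign changes in f(x) = 4x^5 + 6x^4 + 4x^3 + 2x^2 - 6x - 3:
Signs of coefficients: +, +, +, +, -, -
Number of sign changes: 1
Possible positive real roots: 1

For negative roots, examine f(-x) = -4x^5 + 6x^4 - 4x^3 + 2x^2 + 6x - 3:
Signs of coefficients: -, +, -, +, +, -
Number of sign changes: 4
Possible negative real roots: 4, 2, 0

Positive roots: 1; Negative roots: 4 or 2 or 0


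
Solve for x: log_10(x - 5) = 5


Convert to exponential form: x - 5 = 10^5 = 100000
x = 100000 + 5 = 100005
Check: log_10(100005 - 5) = log_10(100000) = log_10(100000) = 5 ✓

x = 100005


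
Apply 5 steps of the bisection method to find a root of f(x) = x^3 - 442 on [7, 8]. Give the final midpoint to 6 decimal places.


f(x) = x^3 - 442
f(7) = -99 < 0
f(8) = 70 > 0

Step 1: midpoint = (7.000000 + 8.000000)/2 = 7.500000
  f(7.500000) = -20.125000
  f(mid) < 0, so root is in [7.500000, 8.000000]

Step 2: midpoint = (7.500000 + 8.000000)/2 = 7.750000
  f(7.750000) = 23.484375
  f(mid) > 0, so root is in [7.500000, 7.750000]

Step 3: midpoint = (7.500000 + 7.750000)/2 = 7.625000
  f(7.625000) = 1.322266
  f(mid) > 0, so root is in [7.500000, 7.625000]

Step 4: midpoint = (7.500000 + 7.625000)/2 = 7.562500
  f(7.562500) = -9.489990
  f(mid) < 0, so root is in [7.562500, 7.625000]

Step 5: midpoint = (7.562500 + 7.625000)/2 = 7.593750
  f(7.593750) = -4.106110
  f(mid) < 0, so root is in [7.593750, 7.625000]

midpoint = 7.593750


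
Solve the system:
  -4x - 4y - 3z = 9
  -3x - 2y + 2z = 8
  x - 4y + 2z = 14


Using Cramer's rule. Expand each determinant along the first row.
D  = (-4)*[(-2)*2 - 2*(-4)] - (-4)*[(-3)*2 - 2*1] + (-3)*[(-3)*(-4) - (-2)*1]
  = (-4)*(4) - (-4)*(-8) + (-3)*(14) = -90
Dx = 9*[(-2)*2 - 2*(-4)] - (-4)*[8*2 - 2*14] + (-3)*[8*(-4) - (-2)*14]
  = 9*(4) - (-4)*(-12) + (-3)*(-4) = 0
Dy = (-4)*[8*2 - 2*14] - 9*[(-3)*2 - 2*1] + (-3)*[(-3)*14 - 8*1]
  = (-4)*(-12) - 9*(-8) + (-3)*(-50) = 270
Dz = (-4)*[(-2)*14 - 8*(-4)] - (-4)*[(-3)*14 - 8*1] + 9*[(-3)*(-4) - (-2)*1]
  = (-4)*(4) - (-4)*(-50) + 9*(14) = -90
x = Dx/D = 0/-90 = 0, y = Dy/D = 270/-90 = -3, z = Dz/D = -90/-90 = 1
Check eq1: (-4)(0) + (-4)(-3) + (-3)(1) = 9 = 9 ✓
Check eq2: (-3)(0) + (-2)(-3) + (2)(1) = 8 = 8 ✓
Check eq3: (1)(0) + (-4)(-3) + (2)(1) = 14 = 14 ✓

x = 0, y = -3, z = 1


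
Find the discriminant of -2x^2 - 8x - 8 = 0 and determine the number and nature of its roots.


For ax^2 + bx + c = 0, discriminant D = b^2 - 4ac
Here a = -2, b = -8, c = -8
D = (-8)^2 - 4(-2)(-8) = 64 - 64 = 0

D = 0
The equation has exactly 1 real root (a repeated/double root).

Discriminant = 0, 1 repeated real root


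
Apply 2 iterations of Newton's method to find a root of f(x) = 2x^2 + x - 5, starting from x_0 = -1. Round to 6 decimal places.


Newton's method: x_(n+1) = x_n - f(x_n)/f'(x_n)
f(x) = 2x^2 + x - 5
f'(x) = 4x + 1

Iteration 1:
  f(-1.000000) = -4.000000
  f'(-1.000000) = -3.000000
  x_1 = -1.000000 - (-4.000000)/(-3.000000) = -2.333333

Iteration 2:
  f(-2.333333) = 3.555556
  f'(-2.333333) = -8.333333
  x_2 = -2.333333 - (3.555556)/(-8.333333) = -1.906667

x_2 = -1.906667


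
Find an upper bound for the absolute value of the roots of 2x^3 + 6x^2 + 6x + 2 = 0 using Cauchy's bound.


Cauchy's bound: all roots r satisfy |r| <= 1 + max(|a_i/a_n|) for i = 0,...,n-1
where a_n is the leading coefficient.

Coefficients: [2, 6, 6, 2]
Leading coefficient a_n = 2
Ratios |a_i/a_n|: 3, 3, 1
Maximum ratio: 3
Cauchy's bound: |r| <= 1 + 3 = 4

Upper bound = 4


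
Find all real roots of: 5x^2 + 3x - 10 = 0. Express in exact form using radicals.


Using the quadratic formula: x = (-b ± sqrt(b^2 - 4ac)) / (2a)
Here a = 5, b = 3, c = -10
Discriminant = b^2 - 4ac = 3^2 - 4(5)(-10) = 9 + 200 = 209
Since discriminant = 209 > 0, there are two real roots.
x = (-3 ± sqrt(209)) / 10
Numerically: x ≈ 1.1457 or x ≈ -1.7457

x = (-3 + sqrt(209)) / 10 or x = (-3 - sqrt(209)) / 10


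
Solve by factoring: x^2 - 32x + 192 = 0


We need two numbers that multiply to 192 and add to -32.
Those numbers are -24 and -8 (since (-24) * (-8) = 192 and (-24) + (-8) = -32).
So x^2 - 32x + 192 = (x - 24)(x - 8) = 0
Setting each factor to zero: x = 24 or x = 8

x = 8, x = 24


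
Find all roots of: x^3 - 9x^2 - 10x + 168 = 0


Let p(x) = x^3 - 9x^2 - 10x + 168. By the rational root theorem (leading coefficient 1), any rational root is an integer divisor of 168: try ±1, ±2, ... in turn.
Test x = 1: value = 150 ≠ 0.
Test x = -1: value = 168 ≠ 0.
Test x = 2: value = 120 ≠ 0.
Test x = -2: value = 144 ≠ 0.
Test x = 3: value = 84 ≠ 0.
Test x = -3: value = 90 ≠ 0.
Test x = 4: value = 48 ≠ 0.
Test x = -4: value = 0 ✓, so (x + 4) is a factor.
Synthetic division by (x + 4): bring down 1; 1(-4) - 9 = -13; (-13)(-4) - 10 = 42; 42(-4) + 168 = 0 → quotient x^2 - 13x + 42, remainder 0.
Solve the quadratic x^2 - 13x + 42 = 0: discriminant = (-13)^2 - 4(1)(42) = 169 - 168 = 1.
sqrt(1) = 1, so x = (13 ± 1)/2: x = 7 or x = 6.
Collecting all roots found:

x = -4, x = 6, x = 7


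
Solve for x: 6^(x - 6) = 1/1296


Express both sides with the same base.
1/1296 = 6^(-4)
Since the bases match, equate exponents: x - 6 = -4
So x = -4 - (-6) = 2

x = 2


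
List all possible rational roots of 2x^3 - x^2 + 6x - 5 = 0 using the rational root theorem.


Rational root theorem: possible roots are ±p/q where:
  p divides the constant term (-5): p ∈ {1, 5}
  q divides the leading coefficient (2): q ∈ {1, 2}

All possible rational roots: -5, -5/2, -1, -1/2, 1/2, 1, 5/2, 5

-5, -5/2, -1, -1/2, 1/2, 1, 5/2, 5


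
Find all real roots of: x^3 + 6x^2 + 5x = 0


The constant term is 0, so x = 0 is a root. Factor out x:
  x(x^2 + 6x + 5) = 0
Solve the quadratic x^2 + 6x + 5 = 0: discriminant = 6^2 - 4(1)(5) = 36 - 20 = 16.
sqrt(16) = 4, so x = (-6 ± 4)/2: x = -1 or x = -5.

x = -5, x = -1, x = 0


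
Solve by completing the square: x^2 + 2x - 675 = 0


Start: x^2 + 2x - 675 = 0
Move constant: x^2 + 2x = 675
Half of 2 is 1, squared is 1
Add 1 to both sides: x^2 + 2x + 1 = 676
(x + 1)^2 = 676
x + 1 = ±26
x = -1 + 26 = 25 or x = -1 - 26 = -27

x = -27, x = 25


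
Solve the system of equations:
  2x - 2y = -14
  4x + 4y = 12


Using Cramer's rule:
Determinant D = (2)(4) - (4)(-2) = 8 + 8 = 16
Dx = (-14)(4) - (12)(-2) = -56 + 24 = -32
Dy = (2)(12) - (4)(-14) = 24 + 56 = 80
x = Dx/D = -32/16 = -2
y = Dy/D = 80/16 = 5

x = -2, y = 5


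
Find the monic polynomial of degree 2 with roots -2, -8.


A monic polynomial with roots -2, -8 is:
p(x) = (x + 2)(x + 8)
After multiplying by (x + 2): x + 2
After multiplying by (x + 8): x^2 + 10x + 16

x^2 + 10x + 16


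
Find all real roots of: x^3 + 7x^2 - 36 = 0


Let p(x) = x^3 + 7x^2 - 36. By the rational root theorem (leading coefficient 1), any rational root is an integer divisor of 36: try ±1, ±2, ... in turn.
Test x = 1: value = -28 ≠ 0.
Test x = -1: value = -30 ≠ 0.
Test x = 2: value = 0 ✓, so (x - 2) is a factor.
Synthetic division by (x - 2): bring down 1; 1(2) + 7 = 9; 9(2) + 0 = 18; 18(2) - 36 = 0 → quotient x^2 + 9x + 18, remainder 0.
Solve the quadratic x^2 + 9x + 18 = 0: discriminant = 9^2 - 4(1)(18) = 81 - 72 = 9.
sqrt(9) = 3, so x = (-9 ± 3)/2: x = -3 or x = -6.

x = -6, x = -3, x = 2


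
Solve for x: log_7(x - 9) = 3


Convert to exponential form: x - 9 = 7^3 = 343
x = 343 + 9 = 352
Check: log_7(352 - 9) = log_7(343) = log_7(343) = 3 ✓

x = 352


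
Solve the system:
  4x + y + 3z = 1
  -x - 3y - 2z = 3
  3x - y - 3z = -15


Using Cramer's rule. Expand each determinant along the first row.
D  = 4*[(-3)*(-3) - (-2)*(-1)] - 1*[(-1)*(-3) - (-2)*3] + 3*[(-1)*(-1) - (-3)*3]
  = 4*(7) - 1*(9) + 3*(10) = 49
Dx = 1*[(-3)*(-3) - (-2)*(-1)] - 1*[3*(-3) - (-2)*(-15)] + 3*[3*(-1) - (-3)*(-15)]
  = 1*(7) - 1*(-39) + 3*(-48) = -98
Dy = 4*[3*(-3) - (-2)*(-15)] - 1*[(-1)*(-3) - (-2)*3] + 3*[(-1)*(-15) - 3*3]
  = 4*(-39) - 1*(9) + 3*(6) = -147
Dz = 4*[(-3)*(-15) - 3*(-1)] - 1*[(-1)*(-15) - 3*3] + 1*[(-1)*(-1) - (-3)*3]
  = 4*(48) - 1*(6) + 1*(10) = 196
x = Dx/D = -98/49 = -2, y = Dy/D = -147/49 = -3, z = Dz/D = 196/49 = 4
Check eq1: (4)(-2) + (1)(-3) + (3)(4) = 1 = 1 ✓
Check eq2: (-1)(-2) + (-3)(-3) + (-2)(4) = 3 = 3 ✓
Check eq3: (3)(-2) + (-1)(-3) + (-3)(4) = -15 = -15 ✓

x = -2, y = -3, z = 4


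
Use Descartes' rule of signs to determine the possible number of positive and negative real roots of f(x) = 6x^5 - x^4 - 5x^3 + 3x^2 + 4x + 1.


Descartes' rule of signs:

For positive roots, count sign changes in f(x) = 6x^5 - x^4 - 5x^3 + 3x^2 + 4x + 1:
Signs of coefficients: +, -, -, +, +, +
Number of sign changes: 2
Possible positive real roots: 2, 0

For negative roots, examine f(-x) = -6x^5 - x^4 + 5x^3 + 3x^2 - 4x + 1:
Signs of coefficients: -, -, +, +, -, +
Number of sign changes: 3
Possible negative real roots: 3, 1

Positive roots: 2 or 0; Negative roots: 3 or 1


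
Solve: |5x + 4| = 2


An absolute value equation |expr| = 2 gives two cases:
Case 1: 5x + 4 = 2
  5x = -2, so x = -2/5
Case 2: 5x + 4 = -2
  5x = -6, so x = -6/5

x = -6/5, x = -2/5


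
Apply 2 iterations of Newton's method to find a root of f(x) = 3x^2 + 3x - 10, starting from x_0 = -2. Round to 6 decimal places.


Newton's method: x_(n+1) = x_n - f(x_n)/f'(x_n)
f(x) = 3x^2 + 3x - 10
f'(x) = 6x + 3

Iteration 1:
  f(-2.000000) = -4.000000
  f'(-2.000000) = -9.000000
  x_1 = -2.000000 - (-4.000000)/(-9.000000) = -2.444444

Iteration 2:
  f(-2.444444) = 0.592593
  f'(-2.444444) = -11.666667
  x_2 = -2.444444 - (0.592593)/(-11.666667) = -2.393651

x_2 = -2.393651


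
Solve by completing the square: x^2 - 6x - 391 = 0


Start: x^2 - 6x - 391 = 0
Move constant: x^2 - 6x = 391
Half of -6 is -3, squared is 9
Add 9 to both sides: x^2 - 6x + 9 = 400
(x - 3)^2 = 400
x - 3 = ±20
x = 3 + 20 = 23 or x = 3 - 20 = -17

x = -17, x = 23


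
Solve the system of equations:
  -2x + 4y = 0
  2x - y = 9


Using Cramer's rule:
Determinant D = (-2)(-1) - (2)(4) = 2 - 8 = -6
Dx = (0)(-1) - (9)(4) = 0 - 36 = -36
Dy = (-2)(9) - (2)(0) = -18 - 0 = -18
x = Dx/D = -36/-6 = 6
y = Dy/D = -18/-6 = 3

x = 6, y = 3


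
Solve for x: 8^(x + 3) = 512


Express both sides with the same base.
512 = 8^3
Since the bases match, equate exponents: x + 3 = 3
So x = 3 - (3) = 0

x = 0


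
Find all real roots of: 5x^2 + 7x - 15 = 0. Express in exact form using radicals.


Using the quadratic formula: x = (-b ± sqrt(b^2 - 4ac)) / (2a)
Here a = 5, b = 7, c = -15
Discriminant = b^2 - 4ac = 7^2 - 4(5)(-15) = 49 + 300 = 349
Since discriminant = 349 > 0, there are two real roots.
x = (-7 ± sqrt(349)) / 10
Numerically: x ≈ 1.1682 or x ≈ -2.5682

x = (-7 + sqrt(349)) / 10 or x = (-7 - sqrt(349)) / 10


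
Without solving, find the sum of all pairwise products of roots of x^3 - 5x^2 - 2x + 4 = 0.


By Vieta's formulas for x^3 + bx^2 + cx + d = 0:
  r1 + r2 + r3 = -b/a = 5
  r1*r2 + r1*r3 + r2*r3 = c/a = -2
  r1*r2*r3 = -d/a = -4


Sum of pairwise products = -2


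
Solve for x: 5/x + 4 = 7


Subtract 4 from both sides: 5/x = 3
Multiply both sides by x: 5 = 3 * x
Divide by 3: x = 5/3

x = 5/3


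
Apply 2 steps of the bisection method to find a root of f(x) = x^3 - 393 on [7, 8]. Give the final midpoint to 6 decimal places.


f(x) = x^3 - 393
f(7) = -50 < 0
f(8) = 119 > 0

Step 1: midpoint = (7.000000 + 8.000000)/2 = 7.500000
  f(7.500000) = 28.875000
  f(mid) > 0, so root is in [7.000000, 7.500000]

Step 2: midpoint = (7.000000 + 7.500000)/2 = 7.250000
  f(7.250000) = -11.921875
  f(mid) < 0, so root is in [7.250000, 7.500000]

midpoint = 7.250000


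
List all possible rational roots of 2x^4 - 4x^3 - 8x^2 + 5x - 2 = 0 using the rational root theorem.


Rational root theorem: possible roots are ±p/q where:
  p divides the constant term (-2): p ∈ {1, 2}
  q divides the leading coefficient (2): q ∈ {1, 2}

All possible rational roots: -2, -1, -1/2, 1/2, 1, 2

-2, -1, -1/2, 1/2, 1, 2


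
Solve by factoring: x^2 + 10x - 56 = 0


We need two numbers that multiply to -56 and add to 10.
Those numbers are 14 and -4 (since 14 * (-4) = -56 and 14 + (-4) = 10).
So x^2 + 10x - 56 = (x + 14)(x - 4) = 0
Setting each factor to zero: x = -14 or x = 4

x = -14, x = 4


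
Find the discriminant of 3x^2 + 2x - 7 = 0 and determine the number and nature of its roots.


For ax^2 + bx + c = 0, discriminant D = b^2 - 4ac
Here a = 3, b = 2, c = -7
D = (2)^2 - 4(3)(-7) = 4 + 84 = 88

D = 88 > 0 but not a perfect square
The equation has 2 distinct real irrational roots.

Discriminant = 88, 2 distinct real irrational roots


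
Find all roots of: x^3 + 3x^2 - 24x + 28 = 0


Let p(x) = x^3 + 3x^2 - 24x + 28. By the rational root theorem (leading coefficient 1), any rational root is an integer divisor of 28: try ±1, ±2, ... in turn.
Test x = 1: value = 8 ≠ 0.
Test x = -1: value = 54 ≠ 0.
Test x = 2: value = 0 ✓, so (x - 2) is a factor.
Synthetic division by (x - 2): bring down 1; 1(2) + 3 = 5; 5(2) - 24 = -14; (-14)(2) + 28 = 0 → quotient x^2 + 5x - 14, remainder 0.
Solve the quadratic x^2 + 5x - 14 = 0: discriminant = 5^2 - 4(1)(-14) = 25 + 56 = 81.
sqrt(81) = 9, so x = (-5 ± 9)/2: x = 2 or x = -7.
Collecting all roots found:

x = -7, x = 2 (multiplicity 2)


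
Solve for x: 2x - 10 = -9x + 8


Starting with: 2x - 10 = -9x + 8
Move all x terms to left: (2 + 9)x = 8 + 10
Simplify: 11x = 18
Divide both sides by 11: x = 18/11

x = 18/11


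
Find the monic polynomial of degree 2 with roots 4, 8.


A monic polynomial with roots 4, 8 is:
p(x) = (x - 4)(x - 8)
After multiplying by (x - 4): x - 4
After multiplying by (x - 8): x^2 - 12x + 32

x^2 - 12x + 32


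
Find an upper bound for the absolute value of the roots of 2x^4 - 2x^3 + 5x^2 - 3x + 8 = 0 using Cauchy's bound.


Cauchy's bound: all roots r satisfy |r| <= 1 + max(|a_i/a_n|) for i = 0,...,n-1
where a_n is the leading coefficient.

Coefficients: [2, -2, 5, -3, 8]
Leading coefficient a_n = 2
Ratios |a_i/a_n|: 1, 5/2, 3/2, 4
Maximum ratio: 4
Cauchy's bound: |r| <= 1 + 4 = 5

Upper bound = 5


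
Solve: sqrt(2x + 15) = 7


Square both sides: 2x + 15 = 7^2 = 49
2x = 49 - 15 = 34
x = 17
Check: sqrt(2*17 + 15) = sqrt(49) = 7 ✓

x = 17


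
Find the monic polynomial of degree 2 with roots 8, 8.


A monic polynomial with roots 8, 8 is:
p(x) = (x - 8)(x - 8)
After multiplying by (x - 8): x - 8
After multiplying by (x - 8): x^2 - 16x + 64

x^2 - 16x + 64


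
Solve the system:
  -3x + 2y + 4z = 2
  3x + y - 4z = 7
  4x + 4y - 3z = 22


Using Cramer's rule. Expand each determinant along the first row.
D  = (-3)*[1*(-3) - (-4)*4] - 2*[3*(-3) - (-4)*4] + 4*[3*4 - 1*4]
  = (-3)*(13) - 2*(7) + 4*(8) = -21
Dx = 2*[1*(-3) - (-4)*4] - 2*[7*(-3) - (-4)*22] + 4*[7*4 - 1*22]
  = 2*(13) - 2*(67) + 4*(6) = -84
Dy = (-3)*[7*(-3) - (-4)*22] - 2*[3*(-3) - (-4)*4] + 4*[3*22 - 7*4]
  = (-3)*(67) - 2*(7) + 4*(38) = -63
Dz = (-3)*[1*22 - 7*4] - 2*[3*22 - 7*4] + 2*[3*4 - 1*4]
  = (-3)*(-6) - 2*(38) + 2*(8) = -42
x = Dx/D = -84/-21 = 4, y = Dy/D = -63/-21 = 3, z = Dz/D = -42/-21 = 2
Check eq1: (-3)(4) + (2)(3) + (4)(2) = 2 = 2 ✓
Check eq2: (3)(4) + (1)(3) + (-4)(2) = 7 = 7 ✓
Check eq3: (4)(4) + (4)(3) + (-3)(2) = 22 = 22 ✓

x = 4, y = 3, z = 2


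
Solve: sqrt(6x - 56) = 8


Square both sides: 6x - 56 = 8^2 = 64
6x = 64 + 56 = 120
x = 20
Check: sqrt(6*20 - 56) = sqrt(64) = 8 ✓

x = 20


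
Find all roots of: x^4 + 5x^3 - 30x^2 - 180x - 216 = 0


Let p(x) = x^4 + 5x^3 - 30x^2 - 180x - 216. By the rational root theorem (leading coefficient 1), any rational root is an integer divisor of 216: try ±1, ±2, ... in turn.
Test x = 1: value = -420 ≠ 0.
Test x = -1: value = -70 ≠ 0.
Test x = 2: value = -640 ≠ 0.
Test x = -2: value = 0 ✓, so (x + 2) is a factor.
Synthetic division by (x + 2): bring down 1; 1(-2) + 5 = 3; 3(-2) - 30 = -36; (-36)(-2) - 180 = -108; (-108)(-2) - 216 = 0 → quotient x^3 + 3x^2 - 36x - 108, remainder 0.
Continue with the quotient x^3 + 3x^2 - 36x - 108 (candidates must divide 108; re-test x = -2 first in case it repeats).
Test x = -2: value = -32 ≠ 0.
Test x = 3: value = -162 ≠ 0.
Test x = -3: value = 0 ✓, so (x + 3) is a factor.
Synthetic division by (x + 3): bring down 1; 1(-3) + 3 = 0; 0(-3) - 36 = -36; (-36)(-3) - 108 = 0 → quotient x^2 - 36, remainder 0.
Solve the quadratic x^2 - 36 = 0: discriminant = 0^2 - 4(1)(-36) = 0 + 144 = 144.
sqrt(144) = 12, so x = (0 ± 12)/2: x = 6 or x = -6.
Collecting all roots found:

x = -6, x = -3, x = -2, x = 6


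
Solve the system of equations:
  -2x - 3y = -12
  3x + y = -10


Using Cramer's rule:
Determinant D = (-2)(1) - (3)(-3) = -2 + 9 = 7
Dx = (-12)(1) - (-10)(-3) = -12 - 30 = -42
Dy = (-2)(-10) - (3)(-12) = 20 + 36 = 56
x = Dx/D = -42/7 = -6
y = Dy/D = 56/7 = 8

x = -6, y = 8


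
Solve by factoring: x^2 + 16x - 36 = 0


We need two numbers that multiply to -36 and add to 16.
Those numbers are 18 and -2 (since 18 * (-2) = -36 and 18 + (-2) = 16).
So x^2 + 16x - 36 = (x + 18)(x - 2) = 0
Setting each factor to zero: x = -18 or x = 2

x = -18, x = 2


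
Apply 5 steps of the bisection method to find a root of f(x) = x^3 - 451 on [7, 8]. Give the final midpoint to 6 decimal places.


f(x) = x^3 - 451
f(7) = -108 < 0
f(8) = 61 > 0

Step 1: midpoint = (7.000000 + 8.000000)/2 = 7.500000
  f(7.500000) = -29.125000
  f(mid) < 0, so root is in [7.500000, 8.000000]

Step 2: midpoint = (7.500000 + 8.000000)/2 = 7.750000
  f(7.750000) = 14.484375
  f(mid) > 0, so root is in [7.500000, 7.750000]

Step 3: midpoint = (7.500000 + 7.750000)/2 = 7.625000
  f(7.625000) = -7.677734
  f(mid) < 0, so root is in [7.625000, 7.750000]

Step 4: midpoint = (7.625000 + 7.750000)/2 = 7.687500
  f(7.687500) = 3.313232
  f(mid) > 0, so root is in [7.625000, 7.687500]

Step 5: midpoint = (7.625000 + 7.687500)/2 = 7.656250
  f(7.656250) = -2.204681
  f(mid) < 0, so root is in [7.656250, 7.687500]

midpoint = 7.656250


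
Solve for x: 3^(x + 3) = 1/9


Express both sides with the same base.
1/9 = 3^(-2)
Since the bases match, equate exponents: x + 3 = -2
So x = -2 - (3) = -5

x = -5


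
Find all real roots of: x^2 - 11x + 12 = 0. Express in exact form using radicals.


Using the quadratic formula: x = (-b ± sqrt(b^2 - 4ac)) / (2a)
Here a = 1, b = -11, c = 12
Discriminant = b^2 - 4ac = (-11)^2 - 4(1)(12) = 121 - 48 = 73
Since discriminant = 73 > 0, there are two real roots.
x = (11 ± sqrt(73)) / 2
Numerically: x ≈ 9.7720 or x ≈ 1.2280

x = (11 + sqrt(73)) / 2 or x = (11 - sqrt(73)) / 2


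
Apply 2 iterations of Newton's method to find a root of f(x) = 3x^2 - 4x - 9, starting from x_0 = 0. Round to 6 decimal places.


Newton's method: x_(n+1) = x_n - f(x_n)/f'(x_n)
f(x) = 3x^2 - 4x - 9
f'(x) = 6x - 4

Iteration 1:
  f(0.000000) = -9.000000
  f'(0.000000) = -4.000000
  x_1 = 0.000000 - (-9.000000)/(-4.000000) = -2.250000

Iteration 2:
  f(-2.250000) = 15.187500
  f'(-2.250000) = -17.500000
  x_2 = -2.250000 - (15.187500)/(-17.500000) = -1.382143

x_2 = -1.382143


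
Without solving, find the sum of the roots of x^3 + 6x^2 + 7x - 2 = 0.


By Vieta's formulas for x^3 + bx^2 + cx + d = 0:
  r1 + r2 + r3 = -b/a = -6
  r1*r2 + r1*r3 + r2*r3 = c/a = 7
  r1*r2*r3 = -d/a = 2


Sum = -6


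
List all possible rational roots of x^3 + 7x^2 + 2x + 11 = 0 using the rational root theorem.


Rational root theorem: possible roots are ±p/q where:
  p divides the constant term (11): p ∈ {1, 11}
  q divides the leading coefficient (1): q ∈ {1}

All possible rational roots: -11, -1, 1, 11

-11, -1, 1, 11


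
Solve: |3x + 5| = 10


An absolute value equation |expr| = 10 gives two cases:
Case 1: 3x + 5 = 10
  3x = 5, so x = 5/3
Case 2: 3x + 5 = -10
  3x = -15, so x = -5

x = -5, x = 5/3


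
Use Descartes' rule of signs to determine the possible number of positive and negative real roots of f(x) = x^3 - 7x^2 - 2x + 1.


Descartes' rule of signs:

For positive roots, count sign changes in f(x) = x^3 - 7x^2 - 2x + 1:
Signs of coefficients: +, -, -, +
Number of sign changes: 2
Possible positive real roots: 2, 0

For negative roots, examine f(-x) = -x^3 - 7x^2 + 2x + 1:
Signs of coefficients: -, -, +, +
Number of sign changes: 1
Possible negative real roots: 1

Positive roots: 2 or 0; Negative roots: 1


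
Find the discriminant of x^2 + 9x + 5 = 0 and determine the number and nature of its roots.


For ax^2 + bx + c = 0, discriminant D = b^2 - 4ac
Here a = 1, b = 9, c = 5
D = (9)^2 - 4(1)(5) = 81 - 20 = 61

D = 61 > 0 but not a perfect square
The equation has 2 distinct real irrational roots.

Discriminant = 61, 2 distinct real irrational roots


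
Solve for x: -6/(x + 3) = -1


Multiply both sides by (x + 3): -6 = -1(x + 3)
Distribute: -6 = -x - 3
-x = -6 + 3 = -3
x = 3

x = 3


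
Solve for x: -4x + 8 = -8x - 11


Starting with: -4x + 8 = -8x - 11
Move all x terms to left: (-4 + 8)x = -11 - 8
Simplify: 4x = -19
Divide both sides by 4: x = -19/4

x = -19/4


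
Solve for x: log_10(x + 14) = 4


Convert to exponential form: x + 14 = 10^4 = 10000
x = 10000 - 14 = 9986
Check: log_10(9986 + 14) = log_10(10000) = log_10(10000) = 4 ✓

x = 9986


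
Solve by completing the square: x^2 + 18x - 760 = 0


Start: x^2 + 18x - 760 = 0
Move constant: x^2 + 18x = 760
Half of 18 is 9, squared is 81
Add 81 to both sides: x^2 + 18x + 81 = 841
(x + 9)^2 = 841
x + 9 = ±29
x = -9 + 29 = 20 or x = -9 - 29 = -38

x = -38, x = 20


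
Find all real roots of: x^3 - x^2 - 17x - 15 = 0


Let p(x) = x^3 - x^2 - 17x - 15. By the rational root theorem (leading coefficient 1), any rational root is an integer divisor of 15: try ±1, ±2, ... in turn.
Test x = 1: value = -32 ≠ 0.
Test x = -1: value = 0 ✓, so (x + 1) is a factor.
Synthetic division by (x + 1): bring down 1; 1(-1) - 1 = -2; (-2)(-1) - 17 = -15; (-15)(-1) - 15 = 0 → quotient x^2 - 2x - 15, remainder 0.
Solve the quadratic x^2 - 2x - 15 = 0: discriminant = (-2)^2 - 4(1)(-15) = 4 + 60 = 64.
sqrt(64) = 8, so x = (2 ± 8)/2: x = 5 or x = -3.

x = -3, x = -1, x = 5


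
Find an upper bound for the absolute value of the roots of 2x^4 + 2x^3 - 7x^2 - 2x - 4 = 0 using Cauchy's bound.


Cauchy's bound: all roots r satisfy |r| <= 1 + max(|a_i/a_n|) for i = 0,...,n-1
where a_n is the leading coefficient.

Coefficients: [2, 2, -7, -2, -4]
Leading coefficient a_n = 2
Ratios |a_i/a_n|: 1, 7/2, 1, 2
Maximum ratio: 7/2
Cauchy's bound: |r| <= 1 + 7/2 = 9/2

Upper bound = 9/2


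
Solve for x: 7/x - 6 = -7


Subtract -6 from both sides: 7/x = -1
Multiply both sides by x: 7 = -1 * x
Divide by -1: x = -7

x = -7


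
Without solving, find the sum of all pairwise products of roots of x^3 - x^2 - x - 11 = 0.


By Vieta's formulas for x^3 + bx^2 + cx + d = 0:
  r1 + r2 + r3 = -b/a = 1
  r1*r2 + r1*r3 + r2*r3 = c/a = -1
  r1*r2*r3 = -d/a = 11


Sum of pairwise products = -1


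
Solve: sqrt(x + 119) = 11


Square both sides: x + 119 = 11^2 = 121
x = 121 - 119 = 2
x = 2
Check: sqrt(1*2 + 119) = sqrt(121) = 11 ✓

x = 2


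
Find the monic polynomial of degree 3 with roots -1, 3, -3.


A monic polynomial with roots -1, 3, -3 is:
p(x) = (x + 1)(x - 3)(x + 3)
After multiplying by (x + 1): x + 1
After multiplying by (x - 3): x^2 - 2x - 3
After multiplying by (x + 3): x^3 + x^2 - 9x - 9

x^3 + x^2 - 9x - 9


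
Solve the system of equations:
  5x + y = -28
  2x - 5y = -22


Using Cramer's rule:
Determinant D = (5)(-5) - (2)(1) = -25 - 2 = -27
Dx = (-28)(-5) - (-22)(1) = 140 + 22 = 162
Dy = (5)(-22) - (2)(-28) = -110 + 56 = -54
x = Dx/D = 162/-27 = -6
y = Dy/D = -54/-27 = 2

x = -6, y = 2


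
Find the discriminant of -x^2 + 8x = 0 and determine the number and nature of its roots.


For ax^2 + bx + c = 0, discriminant D = b^2 - 4ac
Here a = -1, b = 8, c = 0
D = (8)^2 - 4(-1)(0) = 64 - 0 = 64

D = 64 > 0 and is a perfect square (sqrt = 8)
The equation has 2 distinct real rational roots.

Discriminant = 64, 2 distinct real rational roots


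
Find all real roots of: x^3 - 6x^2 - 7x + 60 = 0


Let p(x) = x^3 - 6x^2 - 7x + 60. By the rational root theorem (leading coefficient 1), any rational root is an integer divisor of 60: try ±1, ±2, ... in turn.
Test x = 1: value = 48 ≠ 0.
Test x = -1: value = 60 ≠ 0.
Test x = 2: value = 30 ≠ 0.
Test x = -2: value = 42 ≠ 0.
Test x = 3: value = 12 ≠ 0.
Test x = -3: value = 0 ✓, so (x + 3) is a factor.
Synthetic division by (x + 3): bring down 1; 1(-3) - 6 = -9; (-9)(-3) - 7 = 20; 20(-3) + 60 = 0 → quotient x^2 - 9x + 20, remainder 0.
Solve the quadratic x^2 - 9x + 20 = 0: discriminant = (-9)^2 - 4(1)(20) = 81 - 80 = 1.
sqrt(1) = 1, so x = (9 ± 1)/2: x = 5 or x = 4.

x = -3, x = 4, x = 5


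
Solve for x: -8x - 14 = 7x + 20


Starting with: -8x - 14 = 7x + 20
Move all x terms to left: (-8 - 7)x = 20 + 14
Simplify: -15x = 34
Divide both sides by -15: x = -34/15

x = -34/15


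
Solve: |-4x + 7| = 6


An absolute value equation |expr| = 6 gives two cases:
Case 1: -4x + 7 = 6
  -4x = -1, so x = 1/4
Case 2: -4x + 7 = -6
  -4x = -13, so x = 13/4

x = 1/4, x = 13/4


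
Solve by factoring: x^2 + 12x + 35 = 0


We need two numbers that multiply to 35 and add to 12.
Those numbers are 5 and 7 (since 5 * 7 = 35 and 5 + 7 = 12).
So x^2 + 12x + 35 = (x + 5)(x + 7) = 0
Setting each factor to zero: x = -5 or x = -7

x = -7, x = -5


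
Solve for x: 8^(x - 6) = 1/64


Express both sides with the same base.
1/64 = 8^(-2)
Since the bases match, equate exponents: x - 6 = -2
So x = -2 - (-6) = 4

x = 4


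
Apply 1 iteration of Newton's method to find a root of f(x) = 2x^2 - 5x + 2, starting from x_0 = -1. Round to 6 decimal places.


Newton's method: x_(n+1) = x_n - f(x_n)/f'(x_n)
f(x) = 2x^2 - 5x + 2
f'(x) = 4x - 5

Iteration 1:
  f(-1.000000) = 9.000000
  f'(-1.000000) = -9.000000
  x_1 = -1.000000 - (9.000000)/(-9.000000) = 0.000000

x_1 = 0.000000


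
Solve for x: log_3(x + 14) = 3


Convert to exponential form: x + 14 = 3^3 = 27
x = 27 - 14 = 13
Check: log_3(13 + 14) = log_3(27) = log_3(27) = 3 ✓

x = 13


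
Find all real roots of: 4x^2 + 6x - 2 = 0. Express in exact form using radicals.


Using the quadratic formula: x = (-b ± sqrt(b^2 - 4ac)) / (2a)
Here a = 4, b = 6, c = -2
Discriminant = b^2 - 4ac = 6^2 - 4(4)(-2) = 36 + 32 = 68
Since discriminant = 68 > 0, there are two real roots.
x = (-6 ± 2*sqrt(17)) / 8
Simplifying: x = (-3 ± sqrt(17)) / 4
Numerically: x ≈ 0.2808 or x ≈ -1.7808

x = (-3 + sqrt(17)) / 4 or x = (-3 - sqrt(17)) / 4


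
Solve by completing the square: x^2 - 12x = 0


Start: x^2 - 12x + 0 = 0
Move constant: x^2 - 12x = 0
Half of -12 is -6, squared is 36
Add 36 to both sides: x^2 - 12x + 36 = 36
(x - 6)^2 = 36
x - 6 = ±6
x = 6 + 6 = 12 or x = 6 - 6 = 0

x = 0, x = 12


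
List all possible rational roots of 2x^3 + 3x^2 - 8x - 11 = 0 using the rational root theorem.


Rational root theorem: possible roots are ±p/q where:
  p divides the constant term (-11): p ∈ {1, 11}
  q divides the leading coefficient (2): q ∈ {1, 2}

All possible rational roots: -11, -11/2, -1, -1/2, 1/2, 1, 11/2, 11

-11, -11/2, -1, -1/2, 1/2, 1, 11/2, 11


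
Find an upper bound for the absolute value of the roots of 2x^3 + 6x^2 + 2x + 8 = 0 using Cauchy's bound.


Cauchy's bound: all roots r satisfy |r| <= 1 + max(|a_i/a_n|) for i = 0,...,n-1
where a_n is the leading coefficient.

Coefficients: [2, 6, 2, 8]
Leading coefficient a_n = 2
Ratios |a_i/a_n|: 3, 1, 4
Maximum ratio: 4
Cauchy's bound: |r| <= 1 + 4 = 5

Upper bound = 5


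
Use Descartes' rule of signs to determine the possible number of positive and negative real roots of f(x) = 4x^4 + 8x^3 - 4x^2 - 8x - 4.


Descartes' rule of signs:

For positive roots, count sign changes in f(x) = 4x^4 + 8x^3 - 4x^2 - 8x - 4:
Signs of coefficients: +, +, -, -, -
Number of sign changes: 1
Possible positive real roots: 1

For negative roots, examine f(-x) = 4x^4 - 8x^3 - 4x^2 + 8x - 4:
Signs of coefficients: +, -, -, +, -
Number of sign changes: 3
Possible negative real roots: 3, 1

Positive roots: 1; Negative roots: 3 or 1


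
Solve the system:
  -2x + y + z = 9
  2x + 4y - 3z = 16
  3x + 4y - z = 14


Using Cramer's rule. Expand each determinant along the first row.
D  = (-2)*[4*(-1) - (-3)*4] - 1*[2*(-1) - (-3)*3] + 1*[2*4 - 4*3]
  = (-2)*(8) - 1*(7) + 1*(-4) = -27
Dx = 9*[4*(-1) - (-3)*4] - 1*[16*(-1) - (-3)*14] + 1*[16*4 - 4*14]
  = 9*(8) - 1*(26) + 1*(8) = 54
Dy = (-2)*[16*(-1) - (-3)*14] - 9*[2*(-1) - (-3)*3] + 1*[2*14 - 16*3]
  = (-2)*(26) - 9*(7) + 1*(-20) = -135
Dz = (-2)*[4*14 - 16*4] - 1*[2*14 - 16*3] + 9*[2*4 - 4*3]
  = (-2)*(-8) - 1*(-20) + 9*(-4) = 0
x = Dx/D = 54/-27 = -2, y = Dy/D = -135/-27 = 5, z = Dz/D = 0/-27 = 0
Check eq1: (-2)(-2) + (1)(5) + (1)(0) = 9 = 9 ✓
Check eq2: (2)(-2) + (4)(5) + (-3)(0) = 16 = 16 ✓
Check eq3: (3)(-2) + (4)(5) + (-1)(0) = 14 = 14 ✓

x = -2, y = 5, z = 0


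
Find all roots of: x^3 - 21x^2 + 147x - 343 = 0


Let p(x) = x^3 - 21x^2 + 147x - 343. By the rational root theorem (leading coefficient 1), any rational root is an integer divisor of 343: try ±1, ±2, ... in turn.
Test x = 1: value = -216 ≠ 0.
Test x = -1: value = -512 ≠ 0.
Test x = 7: value = 0 ✓, so (x - 7) is a factor.
Synthetic division by (x - 7): bring down 1; 1(7) - 21 = -14; (-14)(7) + 147 = 49; 49(7) - 343 = 0 → quotient x^2 - 14x + 49, remainder 0.
Solve the quadratic x^2 - 14x + 49 = 0: discriminant = (-14)^2 - 4(1)(49) = 196 - 196 = 0.
Discriminant = 0, so a double root: x = 14/2 = 7.
Collecting all roots found:

x = 7 (multiplicity 3)


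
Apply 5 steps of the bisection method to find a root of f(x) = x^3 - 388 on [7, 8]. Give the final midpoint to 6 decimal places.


f(x) = x^3 - 388
f(7) = -45 < 0
f(8) = 124 > 0

Step 1: midpoint = (7.000000 + 8.000000)/2 = 7.500000
  f(7.500000) = 33.875000
  f(mid) > 0, so root is in [7.000000, 7.500000]

Step 2: midpoint = (7.000000 + 7.500000)/2 = 7.250000
  f(7.250000) = -6.921875
  f(mid) < 0, so root is in [7.250000, 7.500000]

Step 3: midpoint = (7.250000 + 7.500000)/2 = 7.375000
  f(7.375000) = 13.130859
  f(mid) > 0, so root is in [7.250000, 7.375000]

Step 4: midpoint = (7.250000 + 7.375000)/2 = 7.312500
  f(7.312500) = 3.018799
  f(mid) > 0, so root is in [7.250000, 7.312500]

Step 5: midpoint = (7.250000 + 7.312500)/2 = 7.281250
  f(7.281250) = -1.972870
  f(mid) < 0, so root is in [7.281250, 7.312500]

midpoint = 7.281250


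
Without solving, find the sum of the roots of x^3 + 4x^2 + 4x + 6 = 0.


By Vieta's formulas for x^3 + bx^2 + cx + d = 0:
  r1 + r2 + r3 = -b/a = -4
  r1*r2 + r1*r3 + r2*r3 = c/a = 4
  r1*r2*r3 = -d/a = -6


Sum = -4


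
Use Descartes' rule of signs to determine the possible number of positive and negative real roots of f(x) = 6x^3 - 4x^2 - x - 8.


Descartes' rule of signs:

For positive roots, count sign changes in f(x) = 6x^3 - 4x^2 - x - 8:
Signs of coefficients: +, -, -, -
Number of sign changes: 1
Possible positive real roots: 1

For negative roots, examine f(-x) = -6x^3 - 4x^2 + x - 8:
Signs of coefficients: -, -, +, -
Number of sign changes: 2
Possible negative real roots: 2, 0

Positive roots: 1; Negative roots: 2 or 0


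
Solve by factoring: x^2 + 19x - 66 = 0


We need two numbers that multiply to -66 and add to 19.
Those numbers are 22 and -3 (since 22 * (-3) = -66 and 22 + (-3) = 19).
So x^2 + 19x - 66 = (x + 22)(x - 3) = 0
Setting each factor to zero: x = -22 or x = 3

x = -22, x = 3


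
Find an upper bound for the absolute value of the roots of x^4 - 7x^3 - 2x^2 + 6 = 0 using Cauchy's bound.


Cauchy's bound: all roots r satisfy |r| <= 1 + max(|a_i/a_n|) for i = 0,...,n-1
where a_n is the leading coefficient.

Coefficients: [1, -7, -2, 0, 6]
Leading coefficient a_n = 1
Ratios |a_i/a_n|: 7, 2, 0, 6
Maximum ratio: 7
Cauchy's bound: |r| <= 1 + 7 = 8

Upper bound = 8


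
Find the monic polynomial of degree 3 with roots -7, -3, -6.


A monic polynomial with roots -7, -3, -6 is:
p(x) = (x + 7)(x + 3)(x + 6)
After multiplying by (x + 7): x + 7
After multiplying by (x + 3): x^2 + 10x + 21
After multiplying by (x + 6): x^3 + 16x^2 + 81x + 126

x^3 + 16x^2 + 81x + 126


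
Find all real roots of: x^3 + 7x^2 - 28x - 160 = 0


Let p(x) = x^3 + 7x^2 - 28x - 160. By the rational root theorem (leading coefficient 1), any rational root is an integer divisor of 160: try ±1, ±2, ... in turn.
Test x = 1: value = -180 ≠ 0.
Test x = -1: value = -126 ≠ 0.
Test x = 2: value = -180 ≠ 0.
Test x = -2: value = -84 ≠ 0.
Test x = 4: value = -96 ≠ 0.
Test x = -4: value = 0 ✓, so (x + 4) is a factor.
Synthetic division by (x + 4): bring down 1; 1(-4) + 7 = 3; 3(-4) - 28 = -40; (-40)(-4) - 160 = 0 → quotient x^2 + 3x - 40, remainder 0.
Solve the quadratic x^2 + 3x - 40 = 0: discriminant = 3^2 - 4(1)(-40) = 9 + 160 = 169.
sqrt(169) = 13, so x = (-3 ± 13)/2: x = 5 or x = -8.

x = -8, x = -4, x = 5


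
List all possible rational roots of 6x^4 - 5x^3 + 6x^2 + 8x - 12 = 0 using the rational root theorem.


Rational root theorem: possible roots are ±p/q where:
  p divides the constant term (-12): p ∈ {1, 2, 3, 4, 6, 12}
  q divides the leading coefficient (6): q ∈ {1, 2, 3, 6}

All possible rational roots: -12, -6, -4, -3, -2, -3/2, -4/3, -1, -2/3, -1/2, -1/3, -1/6, 1/6, 1/3, 1/2, 2/3, 1, 4/3, 3/2, 2, 3, 4, 6, 12

-12, -6, -4, -3, -2, -3/2, -4/3, -1, -2/3, -1/2, -1/3, -1/6, 1/6, 1/3, 1/2, 2/3, 1, 4/3, 3/2, 2, 3, 4, 6, 12


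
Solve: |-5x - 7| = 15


An absolute value equation |expr| = 15 gives two cases:
Case 1: -5x - 7 = 15
  -5x = 22, so x = -22/5
Case 2: -5x - 7 = -15
  -5x = -8, so x = 8/5

x = -22/5, x = 8/5


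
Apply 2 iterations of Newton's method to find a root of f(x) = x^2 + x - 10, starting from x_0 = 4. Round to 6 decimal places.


Newton's method: x_(n+1) = x_n - f(x_n)/f'(x_n)
f(x) = x^2 + x - 10
f'(x) = 2x + 1

Iteration 1:
  f(4.000000) = 10.000000
  f'(4.000000) = 9.000000
  x_1 = 4.000000 - (10.000000)/(9.000000) = 2.888889

Iteration 2:
  f(2.888889) = 1.234568
  f'(2.888889) = 6.777778
  x_2 = 2.888889 - (1.234568)/(6.777778) = 2.706740

x_2 = 2.706740


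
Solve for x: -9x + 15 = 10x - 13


Starting with: -9x + 15 = 10x - 13
Move all x terms to left: (-9 - 10)x = -13 - 15
Simplify: -19x = -28
Divide both sides by -19: x = 28/19

x = 28/19


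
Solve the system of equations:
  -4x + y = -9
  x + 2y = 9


Using Cramer's rule:
Determinant D = (-4)(2) - (1)(1) = -8 - 1 = -9
Dx = (-9)(2) - (9)(1) = -18 - 9 = -27
Dy = (-4)(9) - (1)(-9) = -36 + 9 = -27
x = Dx/D = -27/-9 = 3
y = Dy/D = -27/-9 = 3

x = 3, y = 3


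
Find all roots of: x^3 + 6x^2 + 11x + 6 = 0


Let p(x) = x^3 + 6x^2 + 11x + 6. By the rational root theorem (leading coefficient 1), any rational root is an integer divisor of 6: try ±1, ±2, ... in turn.
Test x = 1: value = 24 ≠ 0.
Test x = -1: value = 0 ✓, so (x + 1) is a factor.
Synthetic division by (x + 1): bring down 1; 1(-1) + 6 = 5; 5(-1) + 11 = 6; 6(-1) + 6 = 0 → quotient x^2 + 5x + 6, remainder 0.
Solve the quadratic x^2 + 5x + 6 = 0: discriminant = 5^2 - 4(1)(6) = 25 - 24 = 1.
sqrt(1) = 1, so x = (-5 ± 1)/2: x = -2 or x = -3.
Collecting all roots found:

x = -3, x = -2, x = -1


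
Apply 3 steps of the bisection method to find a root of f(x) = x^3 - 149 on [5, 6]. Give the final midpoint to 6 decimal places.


f(x) = x^3 - 149
f(5) = -24 < 0
f(6) = 67 > 0

Step 1: midpoint = (5.000000 + 6.000000)/2 = 5.500000
  f(5.500000) = 17.375000
  f(mid) > 0, so root is in [5.000000, 5.500000]

Step 2: midpoint = (5.000000 + 5.500000)/2 = 5.250000
  f(5.250000) = -4.296875
  f(mid) < 0, so root is in [5.250000, 5.500000]

Step 3: midpoint = (5.250000 + 5.500000)/2 = 5.375000
  f(5.375000) = 6.287109
  f(mid) > 0, so root is in [5.250000, 5.375000]

midpoint = 5.375000


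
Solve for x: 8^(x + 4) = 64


Express both sides with the same base.
64 = 8^2
Since the bases match, equate exponents: x + 4 = 2
So x = 2 - (4) = -2

x = -2


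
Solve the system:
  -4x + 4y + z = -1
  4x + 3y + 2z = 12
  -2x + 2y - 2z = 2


Using Cramer's rule. Expand each determinant along the first row.
D  = (-4)*[3*(-2) - 2*2] - 4*[4*(-2) - 2*(-2)] + 1*[4*2 - 3*(-2)]
  = (-4)*(-10) - 4*(-4) + 1*(14) = 70
Dx = (-1)*[3*(-2) - 2*2] - 4*[12*(-2) - 2*2] + 1*[12*2 - 3*2]
  = (-1)*(-10) - 4*(-28) + 1*(18) = 140
Dy = (-4)*[12*(-2) - 2*2] - (-1)*[4*(-2) - 2*(-2)] + 1*[4*2 - 12*(-2)]
  = (-4)*(-28) - (-1)*(-4) + 1*(32) = 140
Dz = (-4)*[3*2 - 12*2] - 4*[4*2 - 12*(-2)] + (-1)*[4*2 - 3*(-2)]
  = (-4)*(-18) - 4*(32) + (-1)*(14) = -70
x = Dx/D = 140/70 = 2, y = Dy/D = 140/70 = 2, z = Dz/D = -70/70 = -1
Check eq1: (-4)(2) + (4)(2) + (1)(-1) = -1 = -1 ✓
Check eq2: (4)(2) + (3)(2) + (2)(-1) = 12 = 12 ✓
Check eq3: (-2)(2) + (2)(2) + (-2)(-1) = 2 = 2 ✓

x = 2, y = 2, z = -1
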